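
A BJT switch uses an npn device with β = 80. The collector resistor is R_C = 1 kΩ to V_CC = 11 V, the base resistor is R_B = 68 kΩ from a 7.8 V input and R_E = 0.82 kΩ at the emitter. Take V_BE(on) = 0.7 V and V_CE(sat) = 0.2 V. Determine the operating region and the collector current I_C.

active; I_C ≈ 4.2 mA

Assume active. Base-emitter loop: I_B = (V_BB − V_BE)/(R_B + (β+1)R_E) = (7.8 − 0.7)/(68 + 81×0.82) = 0.0528 mA.
I_C = β·I_B = 80×0.0528 = 4.23 mA.
V_CE = V_CC − I_C·R_C − I_E·R_E = 11 − 4.23×1 − 4.28×0.82 = 3.27 V > V_CE(sat), so the active-region assumption holds.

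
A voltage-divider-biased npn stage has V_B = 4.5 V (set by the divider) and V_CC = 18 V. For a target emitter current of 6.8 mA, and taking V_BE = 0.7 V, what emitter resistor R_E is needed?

R_E ≈ 0.56 kΩ

V_E = V_B − V_BE = 4.5 − 0.7 = 3.8 V.
R_E = V_E / I_E = 3.8 / 6.8 = 0.559 kΩ.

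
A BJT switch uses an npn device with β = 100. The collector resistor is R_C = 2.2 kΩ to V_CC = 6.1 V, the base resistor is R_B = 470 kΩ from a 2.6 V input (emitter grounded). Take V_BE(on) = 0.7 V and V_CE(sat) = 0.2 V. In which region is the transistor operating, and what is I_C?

active; I_C ≈ 0.4 mA

Assume active. Base-emitter loop: I_B = (V_BB − V_BE)/R_B = (2.6 − 0.7)/470 = 0.00404 mA.
I_C = β·I_B = 100×0.00404 = 0.404 mA.
V_CE = V_CC − I_C·R_C = 6.1 − 0.404×2.2 = 5.21 V > V_CE(sat), so the active-region assumption holds.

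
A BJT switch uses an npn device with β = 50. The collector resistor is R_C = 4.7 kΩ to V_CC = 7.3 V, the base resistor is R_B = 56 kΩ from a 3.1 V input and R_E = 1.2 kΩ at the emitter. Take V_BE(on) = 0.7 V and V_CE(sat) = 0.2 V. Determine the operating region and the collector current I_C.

Assume active. Base-emitter loop: I_B = (V_BB − V_BE)/(R_B + (β+1)R_E) = (3.1 − 0.7)/(56 + 51×1.2) = 0.0205 mA.
I_C = β·I_B = 50×0.0205 = 1.02 mA.
V_CE = V_CC − I_C·R_C − I_E·R_E = 7.3 − 1.02×4.7 − 1.04×1.2 = 1.23 V > V_CE(sat), so the active-region assumption holds.

active; I_C ≈ 1 mA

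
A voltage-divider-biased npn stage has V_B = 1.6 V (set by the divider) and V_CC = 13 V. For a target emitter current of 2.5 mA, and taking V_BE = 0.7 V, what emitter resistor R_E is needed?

V_E = V_B − V_BE = 1.6 − 0.7 = 0.9 V.
R_E = V_E / I_E = 0.9 / 2.5 = 0.36 kΩ.

R_E ≈ 0.36 kΩ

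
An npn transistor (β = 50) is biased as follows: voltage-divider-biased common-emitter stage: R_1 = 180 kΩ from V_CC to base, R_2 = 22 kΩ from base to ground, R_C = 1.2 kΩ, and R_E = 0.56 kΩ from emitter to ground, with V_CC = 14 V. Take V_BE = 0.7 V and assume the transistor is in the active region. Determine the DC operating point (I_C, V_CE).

I_C ≈ 0.86 mA, V_CE ≈ 12 V

Thevenize the base divider: V_Th = V_CC·R_2/(R_1+R_2) = 14×22/202 = 1.52 V, R_Th = R_1‖R_2 = 19.6 kΩ.
Base-emitter loop: V_Th = I_B·R_Th + V_BE + (β+1)I_B·R_E, so I_B = (1.52 − 0.7) / (19.6 + 51×0.56) = 0.0171 mA.
I_C = β·I_B = 50×0.0171 = 0.856 mA, and I_E = (β+1)I_B = 0.873 mA.
V_CE = V_CC − I_C·R_C − I_E·R_E = 14 − 0.856×1.2 − 0.873×0.56 = 12.5 V.
V_CE = 12.5 V > 0.2 V confirms active-region operation.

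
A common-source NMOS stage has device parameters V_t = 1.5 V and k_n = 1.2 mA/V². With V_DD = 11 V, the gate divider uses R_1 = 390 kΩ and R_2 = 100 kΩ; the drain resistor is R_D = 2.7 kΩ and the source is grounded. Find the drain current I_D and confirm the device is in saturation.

V_G = V_DD·R_2/(R_1+R_2) = 11×100/490 = 2.24 V. With the source grounded, V_GS = V_G = 2.24 V.
Assume saturation: I_D = (k_n/2)(V_GS − V_t)² = (1.2/2)×(2.24 − 1.5)² = 0.6×0.745² = 0.333 mA.
V_DS = V_DD − I_D·R_D = 11 − 0.333×2.7 = 10.1 V.
Saturation requires V_DS ≥ V_GS − V_t = 0.745 V; 10.1 ≥ 0.745 ✓.

I_D ≈ 0.33 mA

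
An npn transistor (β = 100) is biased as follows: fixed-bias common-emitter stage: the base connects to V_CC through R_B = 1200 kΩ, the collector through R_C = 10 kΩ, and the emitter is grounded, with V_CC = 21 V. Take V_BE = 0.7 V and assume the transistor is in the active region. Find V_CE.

V_CE ≈ 4.1 V

Base loop: V_CC = I_B·R_B + V_BE, so I_B = (21 − 0.7)/1200 kΩ = 0.0169 mA.
In the active region I_C = β·I_B = 100 × 0.0169 = 1.69 mA.
Collector loop: V_CE = V_CC − I_C·R_C = 21 − 1.69×10 = 4.08 V.
Since V_CE = 4.08 V > V_CE(sat) ≈ 0.2 V, the transistor is in the active region as assumed.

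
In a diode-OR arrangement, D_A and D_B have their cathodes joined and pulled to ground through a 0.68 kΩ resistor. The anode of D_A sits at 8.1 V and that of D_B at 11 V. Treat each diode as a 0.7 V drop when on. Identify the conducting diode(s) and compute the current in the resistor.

Only D_B conducts; I_R ≈ 15 mA

Assume both conduct. Then node N would need to be at both 8.1−0.7 = 7.4 V and 11−0.7 = 10.3 V, which is impossible.
Assume only D_B conducts: V_N = 11 − 0.7 = 10.3 V, so I_R = 10.3/0.68 = 15.1 mA.
Check D_A: its anode-to-cathode voltage is 8.1 − 10.3 = -2.2 V < 0.7 V, so it is off. The assumption is consistent.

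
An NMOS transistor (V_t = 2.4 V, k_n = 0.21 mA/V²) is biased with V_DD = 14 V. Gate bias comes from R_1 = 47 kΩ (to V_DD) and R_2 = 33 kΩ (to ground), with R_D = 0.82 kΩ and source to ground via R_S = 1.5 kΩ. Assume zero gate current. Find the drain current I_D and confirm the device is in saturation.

I_D ≈ 0.62 mA

V_G = V_DD·R_2/(R_1+R_2) = 14×33/80 = 5.78 V.
Assume saturation: I_D = (k_n/2)(V_GS − V_t)² with V_GS = V_G − I_D·R_S = 5.78 − 1.5·I_D.
Substituting gives 0.236·I_D² − 2.06·I_D + 1.2 = 0, with roots I_D = 0.624 or 8.11 mA.
The root I_D = 8.11 mA gives V_GS = -6.39 V ≤ V_t, so take I_D = 0.624 mA.
Then V_GS = 4.84 V and V_DS = V_DD − I_D(R_D+R_S) = 14 − 0.624×2.32 = 12.6 V.
Saturation requires V_DS ≥ V_GS − V_t = 2.44 V; 12.6 ≥ 2.44 ✓.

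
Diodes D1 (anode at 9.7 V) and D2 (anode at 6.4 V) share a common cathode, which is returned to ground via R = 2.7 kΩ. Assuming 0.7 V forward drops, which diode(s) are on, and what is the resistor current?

Only D1 conducts; I_R ≈ 3.3 mA

Assume both conduct. Then node N would need to be at both 9.7−0.7 = 9 V and 6.4−0.7 = 5.7 V, which is impossible.
Assume only D1 conducts: V_N = 9.7 − 0.7 = 9 V, so I_R = 9/2.7 = 3.33 mA.
Check D2: its anode-to-cathode voltage is 6.4 − 9 = -2.6 V < 0.7 V, so it is off. The assumption is consistent.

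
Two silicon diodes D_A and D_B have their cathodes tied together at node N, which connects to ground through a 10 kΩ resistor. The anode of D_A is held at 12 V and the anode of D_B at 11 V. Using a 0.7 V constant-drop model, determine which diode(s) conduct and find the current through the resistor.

Only D_A conducts; I_R ≈ 1.1 mA

Assume both conduct. Then node N would need to be at both 12−0.7 = 11.3 V and 11−0.7 = 10.3 V, which is impossible.
Assume only D_A conducts: V_N = 12 − 0.7 = 11.3 V, so I_R = 11.3/10 = 1.13 mA.
Check D_B: its anode-to-cathode voltage is 11 − 11.3 = -0.3 V < 0.7 V, so it is off. The assumption is consistent.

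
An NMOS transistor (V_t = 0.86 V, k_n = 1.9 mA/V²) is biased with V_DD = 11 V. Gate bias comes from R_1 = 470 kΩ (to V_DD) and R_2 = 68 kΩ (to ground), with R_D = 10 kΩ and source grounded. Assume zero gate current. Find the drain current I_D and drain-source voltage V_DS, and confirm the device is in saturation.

I_D ≈ 0.27 mA, V_DS ≈ 8.3 V

V_G = V_DD·R_2/(R_1+R_2) = 11×68/538 = 1.39 V. With the source grounded, V_GS = V_G = 1.39 V.
Assume saturation: I_D = (k_n/2)(V_GS − V_t)² = (1.9/2)×(1.39 − 0.86)² = 0.95×0.53² = 0.267 mA.
V_DS = V_DD − I_D·R_D = 11 − 0.267×10 = 8.33 V.
Saturation requires V_DS ≥ V_GS − V_t = 0.53 V; 8.33 ≥ 0.53 ✓.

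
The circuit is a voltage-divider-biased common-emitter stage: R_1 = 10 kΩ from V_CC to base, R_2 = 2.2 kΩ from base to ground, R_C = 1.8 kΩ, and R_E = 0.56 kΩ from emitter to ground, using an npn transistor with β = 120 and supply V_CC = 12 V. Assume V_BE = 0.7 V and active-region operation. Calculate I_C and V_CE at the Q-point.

I_C ≈ 2.5 mA, V_CE ≈ 6 V

Thevenize the base divider: V_Th = V_CC·R_2/(R_1+R_2) = 12×2.2/12.2 = 2.16 V, R_Th = R_1‖R_2 = 1.8 kΩ.
Base-emitter loop: V_Th = I_B·R_Th + V_BE + (β+1)I_B·R_E, so I_B = (2.16 − 0.7) / (1.8 + 121×0.56) = 0.021 mA.
I_C = β·I_B = 120×0.021 = 2.53 mA, and I_E = (β+1)I_B = 2.55 mA.
V_CE = V_CC − I_C·R_C − I_E·R_E = 12 − 2.53×1.8 − 2.55×0.56 = 6.03 V.
V_CE = 6.03 V > 0.2 V confirms active-region operation.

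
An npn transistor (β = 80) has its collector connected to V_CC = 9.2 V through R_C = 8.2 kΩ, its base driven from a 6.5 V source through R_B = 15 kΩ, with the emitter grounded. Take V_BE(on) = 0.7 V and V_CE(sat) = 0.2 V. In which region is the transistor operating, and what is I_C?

Assume active: I_B = (6.5 − 0.7)/15 = 0.387 mA, giving I_C = β·I_B = 30.9 mA.
But then V_CE = 9.2 − 30.9×8.2 = -244 V < V_CE(sat) = 0.2 V — impossible in the active region.
So the transistor is saturated. With V_CE = 0.2 V, I_C = (V_CC − 0.2)/R_C = 9/8.2 = 1.1 mA.
Check: β·I_B = 30.9 mA > I_C = 1.1 mA, confirming saturation.

saturation; I_C ≈ 1.1 mA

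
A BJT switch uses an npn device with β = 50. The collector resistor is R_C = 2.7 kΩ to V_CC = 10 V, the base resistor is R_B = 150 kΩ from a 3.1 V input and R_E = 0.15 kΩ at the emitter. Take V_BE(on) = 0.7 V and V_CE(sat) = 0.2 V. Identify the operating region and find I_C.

active; I_C ≈ 0.76 mA

Assume active. Base-emitter loop: I_B = (V_BB − V_BE)/(R_B + (β+1)R_E) = (3.1 − 0.7)/(150 + 51×0.15) = 0.0152 mA.
I_C = β·I_B = 50×0.0152 = 0.761 mA.
V_CE = V_CC − I_C·R_C − I_E·R_E = 10 − 0.761×2.7 − 0.776×0.15 = 7.83 V > V_CE(sat), so the active-region assumption holds.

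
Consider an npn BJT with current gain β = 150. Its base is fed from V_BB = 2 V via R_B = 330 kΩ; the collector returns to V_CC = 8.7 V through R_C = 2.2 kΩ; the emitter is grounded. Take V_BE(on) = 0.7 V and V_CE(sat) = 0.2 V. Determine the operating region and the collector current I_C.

active; I_C ≈ 0.59 mA

Assume active. Base-emitter loop: I_B = (V_BB − V_BE)/R_B = (2 − 0.7)/330 = 0.00394 mA.
I_C = β·I_B = 150×0.00394 = 0.591 mA.
V_CE = V_CC − I_C·R_C = 8.7 − 0.591×2.2 = 7.4 V > V_CE(sat), so the active-region assumption holds.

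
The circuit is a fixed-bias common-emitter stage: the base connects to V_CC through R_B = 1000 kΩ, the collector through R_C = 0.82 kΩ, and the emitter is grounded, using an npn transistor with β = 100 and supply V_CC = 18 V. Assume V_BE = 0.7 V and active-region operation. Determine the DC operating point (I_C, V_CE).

I_C ≈ 1.7 mA, V_CE ≈ 17 V

Base loop: V_CC = I_B·R_B + V_BE, so I_B = (18 − 0.7)/1000 kΩ = 0.0173 mA.
In the active region I_C = β·I_B = 100 × 0.0173 = 1.73 mA.
Collector loop: V_CE = V_CC − I_C·R_C = 18 − 1.73×0.82 = 16.6 V.
Since V_CE = 16.6 V > V_CE(sat) ≈ 0.2 V, the transistor is in the active region as assumed.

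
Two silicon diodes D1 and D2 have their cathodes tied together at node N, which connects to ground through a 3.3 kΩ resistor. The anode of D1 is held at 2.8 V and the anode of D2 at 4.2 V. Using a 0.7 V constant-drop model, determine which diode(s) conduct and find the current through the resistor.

Only D2 conducts; I_R ≈ 1.1 mA

Assume both conduct. Then node N would need to be at both 2.8−0.7 = 2.1 V and 4.2−0.7 = 3.5 V, which is impossible.
Assume only D2 conducts: V_N = 4.2 − 0.7 = 3.5 V, so I_R = 3.5/3.3 = 1.06 mA.
Check D1: its anode-to-cathode voltage is 2.8 − 3.5 = -0.7 V < 0.7 V, so it is off. The assumption is consistent.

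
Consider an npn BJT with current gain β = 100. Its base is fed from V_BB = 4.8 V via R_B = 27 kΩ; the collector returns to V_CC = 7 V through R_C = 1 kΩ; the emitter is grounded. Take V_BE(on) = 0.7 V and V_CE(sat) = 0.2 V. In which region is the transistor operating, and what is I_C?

saturation; I_C ≈ 6.8 mA

Assume active: I_B = (4.8 − 0.7)/27 = 0.152 mA, giving I_C = β·I_B = 15.2 mA.
But then V_CE = 7 − 15.2×1 = -8.19 V < V_CE(sat) = 0.2 V — impossible in the active region.
So the transistor is saturated. With V_CE = 0.2 V, I_C = (V_CC − 0.2)/R_C = 6.8/1 = 6.8 mA.
Check: β·I_B = 15.2 mA > I_C = 6.8 mA, confirming saturation.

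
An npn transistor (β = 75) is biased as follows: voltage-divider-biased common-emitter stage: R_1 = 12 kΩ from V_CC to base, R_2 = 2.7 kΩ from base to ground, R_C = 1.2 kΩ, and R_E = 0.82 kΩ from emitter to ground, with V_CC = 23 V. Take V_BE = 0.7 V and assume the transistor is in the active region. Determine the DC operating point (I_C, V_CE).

Thevenize the base divider: V_Th = V_CC·R_2/(R_1+R_2) = 23×2.7/14.7 = 4.22 V, R_Th = R_1‖R_2 = 2.2 kΩ.
Base-emitter loop: V_Th = I_B·R_Th + V_BE + (β+1)I_B·R_E, so I_B = (4.22 − 0.7) / (2.2 + 76×0.82) = 0.0546 mA.
I_C = β·I_B = 75×0.0546 = 4.1 mA, and I_E = (β+1)I_B = 4.15 mA.
V_CE = V_CC − I_C·R_C − I_E·R_E = 23 − 4.1×1.2 − 4.15×0.82 = 14.7 V.
V_CE = 14.7 V > 0.2 V confirms active-region operation.

I_C ≈ 4.1 mA, V_CE ≈ 15 V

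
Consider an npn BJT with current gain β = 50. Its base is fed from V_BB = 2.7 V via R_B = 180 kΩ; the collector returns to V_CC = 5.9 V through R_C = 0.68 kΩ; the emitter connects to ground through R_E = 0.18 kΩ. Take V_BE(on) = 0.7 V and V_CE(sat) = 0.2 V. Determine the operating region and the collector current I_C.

Assume active. Base-emitter loop: I_B = (V_BB − V_BE)/(R_B + (β+1)R_E) = (2.7 − 0.7)/(180 + 51×0.18) = 0.0106 mA.
I_C = β·I_B = 50×0.0106 = 0.529 mA.
V_CE = V_CC − I_C·R_C − I_E·R_E = 5.9 − 0.529×0.68 − 0.539×0.18 = 5.44 V > V_CE(sat), so the active-region assumption holds.

active; I_C ≈ 0.53 mA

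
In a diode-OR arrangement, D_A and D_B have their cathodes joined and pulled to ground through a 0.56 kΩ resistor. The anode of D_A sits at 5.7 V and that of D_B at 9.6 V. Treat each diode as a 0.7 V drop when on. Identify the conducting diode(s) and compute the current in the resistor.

Only D_B conducts; I_R ≈ 16 mA

Assume both conduct. Then node N would need to be at both 5.7−0.7 = 5 V and 9.6−0.7 = 8.9 V, which is impossible.
Assume only D_B conducts: V_N = 9.6 − 0.7 = 8.9 V, so I_R = 8.9/0.56 = 15.9 mA.
Check D_A: its anode-to-cathode voltage is 5.7 − 8.9 = -3.2 V < 0.7 V, so it is off. The assumption is consistent.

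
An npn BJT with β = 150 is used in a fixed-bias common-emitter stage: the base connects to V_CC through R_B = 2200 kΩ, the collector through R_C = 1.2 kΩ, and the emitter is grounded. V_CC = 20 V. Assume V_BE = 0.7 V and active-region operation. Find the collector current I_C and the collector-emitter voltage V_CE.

I_C ≈ 1.3 mA, V_CE ≈ 18 V

Base loop: V_CC = I_B·R_B + V_BE, so I_B = (20 − 0.7)/2200 kΩ = 0.00877 mA.
In the active region I_C = β·I_B = 150 × 0.00877 = 1.32 mA.
Collector loop: V_CE = V_CC − I_C·R_C = 20 − 1.32×1.2 = 18.4 V.
Since V_CE = 18.4 V > V_CE(sat) ≈ 0.2 V, the transistor is in the active region as assumed.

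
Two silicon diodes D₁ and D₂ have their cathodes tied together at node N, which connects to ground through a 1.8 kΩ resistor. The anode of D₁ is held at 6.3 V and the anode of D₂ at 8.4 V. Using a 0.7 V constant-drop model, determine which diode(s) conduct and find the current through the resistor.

Only D₂ conducts; I_R ≈ 4.3 mA

Assume both conduct. Then node N would need to be at both 6.3−0.7 = 5.6 V and 8.4−0.7 = 7.7 V, which is impossible.
Assume only D₂ conducts: V_N = 8.4 − 0.7 = 7.7 V, so I_R = 7.7/1.8 = 4.28 mA.
Check D₁: its anode-to-cathode voltage is 6.3 − 7.7 = -1.4 V < 0.7 V, so it is off. The assumption is consistent.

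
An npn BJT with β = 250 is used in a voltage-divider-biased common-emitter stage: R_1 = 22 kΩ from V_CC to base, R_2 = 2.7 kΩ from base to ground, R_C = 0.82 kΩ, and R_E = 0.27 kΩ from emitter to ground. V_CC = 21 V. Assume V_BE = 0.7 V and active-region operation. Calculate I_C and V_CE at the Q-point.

Thevenize the base divider: V_Th = V_CC·R_2/(R_1+R_2) = 21×2.7/24.7 = 2.3 V, R_Th = R_1‖R_2 = 2.4 kΩ.
Base-emitter loop: V_Th = I_B·R_Th + V_BE + (β+1)I_B·R_E, so I_B = (2.3 − 0.7) / (2.4 + 251×0.27) = 0.0227 mA.
I_C = β·I_B = 250×0.0227 = 5.68 mA, and I_E = (β+1)I_B = 5.71 mA.
V_CE = V_CC − I_C·R_C − I_E·R_E = 21 − 5.68×0.82 − 5.71×0.27 = 14.8 V.
V_CE = 14.8 V > 0.2 V confirms active-region operation.

I_C ≈ 5.7 mA, V_CE ≈ 15 V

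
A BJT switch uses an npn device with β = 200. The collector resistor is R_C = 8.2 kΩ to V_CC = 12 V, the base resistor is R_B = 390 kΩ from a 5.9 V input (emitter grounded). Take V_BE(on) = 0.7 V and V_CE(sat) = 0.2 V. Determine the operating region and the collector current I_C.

saturation; I_C ≈ 1.4 mA

Assume active: I_B = (5.9 − 0.7)/390 = 0.0133 mA, giving I_C = β·I_B = 2.67 mA.
But then V_CE = 12 − 2.67×8.2 = -9.87 V < V_CE(sat) = 0.2 V — impossible in the active region.
So the transistor is saturated. With V_CE = 0.2 V, I_C = (V_CC − 0.2)/R_C = 11.8/8.2 = 1.44 mA.
Check: β·I_B = 2.67 mA > I_C = 1.44 mA, confirming saturation.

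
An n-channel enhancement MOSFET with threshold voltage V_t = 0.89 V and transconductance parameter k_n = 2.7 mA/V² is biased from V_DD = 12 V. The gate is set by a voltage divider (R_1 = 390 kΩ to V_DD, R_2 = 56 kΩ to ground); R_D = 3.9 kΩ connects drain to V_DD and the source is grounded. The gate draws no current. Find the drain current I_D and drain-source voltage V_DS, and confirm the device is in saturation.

V_G = V_DD·R_2/(R_1+R_2) = 12×56/446 = 1.51 V. With the source grounded, V_GS = V_G = 1.51 V.
Assume saturation: I_D = (k_n/2)(V_GS − V_t)² = (2.7/2)×(1.51 − 0.89)² = 1.35×0.617² = 0.513 mA.
V_DS = V_DD − I_D·R_D = 12 − 0.513×3.9 = 10 V.
Saturation requires V_DS ≥ V_GS − V_t = 0.617 V; 10 ≥ 0.617 ✓.

I_D ≈ 0.51 mA, V_DS ≈ 10 V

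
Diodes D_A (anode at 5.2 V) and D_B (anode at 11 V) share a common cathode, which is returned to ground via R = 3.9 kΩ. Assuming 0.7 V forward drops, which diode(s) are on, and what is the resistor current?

Assume both conduct. Then node N would need to be at both 5.2−0.7 = 4.5 V and 11−0.7 = 10.3 V, which is impossible.
Assume only D_B conducts: V_N = 11 − 0.7 = 10.3 V, so I_R = 10.3/3.9 = 2.64 mA.
Check D_A: its anode-to-cathode voltage is 5.2 − 10.3 = -5.1 V < 0.7 V, so it is off. The assumption is consistent.

Only D_B conducts; I_R ≈ 2.6 mA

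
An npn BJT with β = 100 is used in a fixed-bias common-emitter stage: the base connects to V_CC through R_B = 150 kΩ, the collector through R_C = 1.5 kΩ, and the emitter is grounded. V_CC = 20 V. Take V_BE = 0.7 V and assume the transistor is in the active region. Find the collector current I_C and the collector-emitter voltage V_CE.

I_C ≈ 13 mA, V_CE ≈ 0.7 V

Base loop: V_CC = I_B·R_B + V_BE, so I_B = (20 − 0.7)/150 kΩ = 0.129 mA.
In the active region I_C = β·I_B = 100 × 0.129 = 12.9 mA.
Collector loop: V_CE = V_CC − I_C·R_C = 20 − 12.9×1.5 = 0.7 V.
Since V_CE = 0.7 V > V_CE(sat) ≈ 0.2 V, the transistor is in the active region as assumed.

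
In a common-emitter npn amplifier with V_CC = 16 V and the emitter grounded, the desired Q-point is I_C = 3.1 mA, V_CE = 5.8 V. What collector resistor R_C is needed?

Collector loop: V_CC = I_C·R_C + V_CE.
R_C = (V_CC − V_CE)/I_C = (16 − 5.8)/3.1 = 3.29 kΩ.

R_C ≈ 3.3 kΩ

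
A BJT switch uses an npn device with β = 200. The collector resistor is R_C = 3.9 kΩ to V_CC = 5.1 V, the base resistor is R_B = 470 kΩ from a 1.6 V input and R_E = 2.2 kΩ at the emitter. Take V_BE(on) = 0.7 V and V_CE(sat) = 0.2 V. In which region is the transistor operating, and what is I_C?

active; I_C ≈ 0.2 mA

Assume active. Base-emitter loop: I_B = (V_BB − V_BE)/(R_B + (β+1)R_E) = (1.6 − 0.7)/(470 + 201×2.2) = 0.000987 mA.
I_C = β·I_B = 200×0.000987 = 0.197 mA.
V_CE = V_CC − I_C·R_C − I_E·R_E = 5.1 − 0.197×3.9 − 0.198×2.2 = 3.89 V > V_CE(sat), so the active-region assumption holds.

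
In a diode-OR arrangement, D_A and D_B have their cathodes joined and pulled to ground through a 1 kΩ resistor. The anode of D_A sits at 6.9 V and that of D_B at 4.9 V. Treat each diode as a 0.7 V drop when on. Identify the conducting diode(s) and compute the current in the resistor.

Assume both conduct. Then node N would need to be at both 6.9−0.7 = 6.2 V and 4.9−0.7 = 4.2 V, which is impossible.
Assume only D_A conducts: V_N = 6.9 − 0.7 = 6.2 V, so I_R = 6.2/1 = 6.2 mA.
Check D_B: its anode-to-cathode voltage is 4.9 − 6.2 = -1.3 V < 0.7 V, so it is off. The assumption is consistent.

Only D_A conducts; I_R ≈ 6.2 mA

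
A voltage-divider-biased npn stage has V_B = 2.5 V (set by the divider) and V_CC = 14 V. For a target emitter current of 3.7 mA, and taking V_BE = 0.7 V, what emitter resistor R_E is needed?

V_E = V_B − V_BE = 2.5 − 0.7 = 1.8 V.
R_E = V_E / I_E = 1.8 / 3.7 = 0.486 kΩ.

R_E ≈ 0.49 kΩ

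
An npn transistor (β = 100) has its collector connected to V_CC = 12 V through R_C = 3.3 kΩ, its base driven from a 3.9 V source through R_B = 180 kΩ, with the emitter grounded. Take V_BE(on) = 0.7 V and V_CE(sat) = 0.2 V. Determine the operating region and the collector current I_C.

Assume active. Base-emitter loop: I_B = (V_BB − V_BE)/R_B = (3.9 − 0.7)/180 = 0.0178 mA.
I_C = β·I_B = 100×0.0178 = 1.78 mA.
V_CE = V_CC − I_C·R_C = 12 − 1.78×3.3 = 6.13 V > V_CE(sat), so the active-region assumption holds.

active; I_C ≈ 1.8 mA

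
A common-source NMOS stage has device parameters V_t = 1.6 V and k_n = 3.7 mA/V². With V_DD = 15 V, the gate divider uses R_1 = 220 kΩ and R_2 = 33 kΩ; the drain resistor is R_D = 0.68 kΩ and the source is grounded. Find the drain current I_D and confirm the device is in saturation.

I_D ≈ 0.24 mA

V_G = V_DD·R_2/(R_1+R_2) = 15×33/253 = 1.96 V. With the source grounded, V_GS = V_G = 1.96 V.
Assume saturation: I_D = (k_n/2)(V_GS − V_t)² = (3.7/2)×(1.96 − 1.6)² = 1.85×0.357² = 0.235 mA.
V_DS = V_DD − I_D·R_D = 15 − 0.235×0.68 = 14.8 V.
Saturation requires V_DS ≥ V_GS − V_t = 0.357 V; 14.8 ≥ 0.357 ✓.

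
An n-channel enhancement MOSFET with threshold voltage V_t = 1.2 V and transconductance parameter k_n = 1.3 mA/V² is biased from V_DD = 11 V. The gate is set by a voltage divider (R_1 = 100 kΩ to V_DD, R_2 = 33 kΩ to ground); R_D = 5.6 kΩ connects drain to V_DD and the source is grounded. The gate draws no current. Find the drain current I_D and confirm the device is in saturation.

I_D ≈ 1.5 mA

V_G = V_DD·R_2/(R_1+R_2) = 11×33/133 = 2.73 V. With the source grounded, V_GS = V_G = 2.73 V.
Assume saturation: I_D = (k_n/2)(V_GS − V_t)² = (1.3/2)×(2.73 − 1.2)² = 0.65×1.53² = 1.52 mA.
V_DS = V_DD − I_D·R_D = 11 − 1.52×5.6 = 2.49 V.
Saturation requires V_DS ≥ V_GS − V_t = 1.53 V; 2.49 ≥ 1.53 ✓.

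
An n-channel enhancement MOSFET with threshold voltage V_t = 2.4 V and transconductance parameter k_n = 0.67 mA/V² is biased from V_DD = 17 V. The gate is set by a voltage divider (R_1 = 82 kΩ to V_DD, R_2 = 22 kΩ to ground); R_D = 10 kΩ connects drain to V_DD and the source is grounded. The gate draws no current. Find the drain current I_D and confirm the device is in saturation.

V_G = V_DD·R_2/(R_1+R_2) = 17×22/104 = 3.6 V. With the source grounded, V_GS = V_G = 3.6 V.
Assume saturation: I_D = (k_n/2)(V_GS − V_t)² = (0.67/2)×(3.6 − 2.4)² = 0.335×1.2² = 0.479 mA.
V_DS = V_DD − I_D·R_D = 17 − 0.479×10 = 12.2 V.
Saturation requires V_DS ≥ V_GS − V_t = 1.2 V; 12.2 ≥ 1.2 ✓.

I_D ≈ 0.48 mA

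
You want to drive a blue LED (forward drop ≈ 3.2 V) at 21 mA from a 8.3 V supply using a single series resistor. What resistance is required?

R ≈ 0.24 kΩ

The resistor drops V_S − V_D = 8.3 − 3.2 = 5.1 V at 21 mA.
R = 5.1 V / 21 mA = 0.243 kΩ.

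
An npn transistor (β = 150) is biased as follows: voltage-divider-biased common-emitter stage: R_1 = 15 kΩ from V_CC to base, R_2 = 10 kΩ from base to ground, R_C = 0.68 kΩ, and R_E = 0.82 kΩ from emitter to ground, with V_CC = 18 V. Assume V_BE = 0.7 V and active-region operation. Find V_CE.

V_CE ≈ 6.7 V

Thevenize the base divider: V_Th = V_CC·R_2/(R_1+R_2) = 18×10/25 = 7.2 V, R_Th = R_1‖R_2 = 6 kΩ.
Base-emitter loop: V_Th = I_B·R_Th + V_BE + (β+1)I_B·R_E, so I_B = (7.2 − 0.7) / (6 + 151×0.82) = 0.0501 mA.
I_C = β·I_B = 150×0.0501 = 7.51 mA, and I_E = (β+1)I_B = 7.56 mA.
V_CE = V_CC − I_C·R_C − I_E·R_E = 18 − 7.51×0.68 − 7.56×0.82 = 6.69 V.
V_CE = 6.69 V > 0.2 V confirms active-region operation.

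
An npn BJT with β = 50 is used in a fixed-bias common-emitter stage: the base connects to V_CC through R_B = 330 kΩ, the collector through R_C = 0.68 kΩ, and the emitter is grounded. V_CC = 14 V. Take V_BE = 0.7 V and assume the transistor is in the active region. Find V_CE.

V_CE ≈ 13 V

Base loop: V_CC = I_B·R_B + V_BE, so I_B = (14 − 0.7)/330 kΩ = 0.0403 mA.
In the active region I_C = β·I_B = 50 × 0.0403 = 2.02 mA.
Collector loop: V_CE = V_CC − I_C·R_C = 14 − 2.02×0.68 = 12.6 V.
Since V_CE = 12.6 V > V_CE(sat) ≈ 0.2 V, the transistor is in the active region as assumed.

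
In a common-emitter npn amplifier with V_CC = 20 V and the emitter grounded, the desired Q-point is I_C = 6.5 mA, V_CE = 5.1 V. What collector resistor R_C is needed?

R_C ≈ 2.3 kΩ

Collector loop: V_CC = I_C·R_C + V_CE.
R_C = (V_CC − V_CE)/I_C = (20 − 5.1)/6.5 = 2.29 kΩ.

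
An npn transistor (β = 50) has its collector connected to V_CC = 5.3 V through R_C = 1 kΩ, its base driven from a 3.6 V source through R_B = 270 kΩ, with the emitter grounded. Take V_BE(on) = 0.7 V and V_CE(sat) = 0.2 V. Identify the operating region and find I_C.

Assume active. Base-emitter loop: I_B = (V_BB − V_BE)/R_B = (3.6 − 0.7)/270 = 0.0107 mA.
I_C = β·I_B = 50×0.0107 = 0.537 mA.
V_CE = V_CC − I_C·R_C = 5.3 − 0.537×1 = 4.76 V > V_CE(sat), so the active-region assumption holds.

active; I_C ≈ 0.54 mA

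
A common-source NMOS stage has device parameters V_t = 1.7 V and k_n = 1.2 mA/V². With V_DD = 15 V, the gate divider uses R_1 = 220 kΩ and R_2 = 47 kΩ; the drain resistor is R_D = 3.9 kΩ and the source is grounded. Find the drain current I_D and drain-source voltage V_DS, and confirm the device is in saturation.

V_G = V_DD·R_2/(R_1+R_2) = 15×47/267 = 2.64 V. With the source grounded, V_GS = V_G = 2.64 V.
Assume saturation: I_D = (k_n/2)(V_GS − V_t)² = (1.2/2)×(2.64 − 1.7)² = 0.6×0.94² = 0.531 mA.
V_DS = V_DD − I_D·R_D = 15 − 0.531×3.9 = 12.9 V.
Saturation requires V_DS ≥ V_GS − V_t = 0.94 V; 12.9 ≥ 0.94 ✓.

I_D ≈ 0.53 mA, V_DS ≈ 13 V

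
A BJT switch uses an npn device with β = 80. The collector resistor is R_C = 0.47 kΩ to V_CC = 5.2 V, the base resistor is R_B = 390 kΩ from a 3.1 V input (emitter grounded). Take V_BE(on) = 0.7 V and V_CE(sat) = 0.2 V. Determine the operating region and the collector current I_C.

Assume active. Base-emitter loop: I_B = (V_BB − V_BE)/R_B = (3.1 − 0.7)/390 = 0.00615 mA.
I_C = β·I_B = 80×0.00615 = 0.492 mA.
V_CE = V_CC − I_C·R_C = 5.2 − 0.492×0.47 = 4.97 V > V_CE(sat), so the active-region assumption holds.

active; I_C ≈ 0.49 mA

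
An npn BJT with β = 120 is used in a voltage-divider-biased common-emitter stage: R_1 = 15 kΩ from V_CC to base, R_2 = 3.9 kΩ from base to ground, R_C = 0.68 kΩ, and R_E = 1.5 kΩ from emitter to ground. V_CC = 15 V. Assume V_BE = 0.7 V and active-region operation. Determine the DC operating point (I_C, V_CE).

Thevenize the base divider: V_Th = V_CC·R_2/(R_1+R_2) = 15×3.9/18.9 = 3.1 V, R_Th = R_1‖R_2 = 3.1 kΩ.
Base-emitter loop: V_Th = I_B·R_Th + V_BE + (β+1)I_B·R_E, so I_B = (3.1 − 0.7) / (3.1 + 121×1.5) = 0.013 mA.
I_C = β·I_B = 120×0.013 = 1.56 mA, and I_E = (β+1)I_B = 1.57 mA.
V_CE = V_CC − I_C·R_C − I_E·R_E = 15 − 1.56×0.68 − 1.57×1.5 = 11.6 V.
V_CE = 11.6 V > 0.2 V confirms active-region operation.

I_C ≈ 1.6 mA, V_CE ≈ 12 V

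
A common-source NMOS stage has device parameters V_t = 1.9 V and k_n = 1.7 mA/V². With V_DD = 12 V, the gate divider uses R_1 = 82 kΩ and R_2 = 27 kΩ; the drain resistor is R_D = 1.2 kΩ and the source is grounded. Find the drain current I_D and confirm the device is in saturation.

V_G = V_DD·R_2/(R_1+R_2) = 12×27/109 = 2.97 V. With the source grounded, V_GS = V_G = 2.97 V.
Assume saturation: I_D = (k_n/2)(V_GS − V_t)² = (1.7/2)×(2.97 − 1.9)² = 0.85×1.07² = 0.978 mA.
V_DS = V_DD − I_D·R_D = 12 − 0.978×1.2 = 10.8 V.
Saturation requires V_DS ≥ V_GS − V_t = 1.07 V; 10.8 ≥ 1.07 ✓.

I_D ≈ 0.98 mA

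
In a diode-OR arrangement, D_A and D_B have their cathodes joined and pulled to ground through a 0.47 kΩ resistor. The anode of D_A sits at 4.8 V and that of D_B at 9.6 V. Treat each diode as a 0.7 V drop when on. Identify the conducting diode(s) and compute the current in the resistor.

Only D_B conducts; I_R ≈ 19 mA

Assume both conduct. Then node N would need to be at both 4.8−0.7 = 4.1 V and 9.6−0.7 = 8.9 V, which is impossible.
Assume only D_B conducts: V_N = 9.6 − 0.7 = 8.9 V, so I_R = 8.9/0.47 = 18.9 mA.
Check D_A: its anode-to-cathode voltage is 4.8 − 8.9 = -4.1 V < 0.7 V, so it is off. The assumption is consistent.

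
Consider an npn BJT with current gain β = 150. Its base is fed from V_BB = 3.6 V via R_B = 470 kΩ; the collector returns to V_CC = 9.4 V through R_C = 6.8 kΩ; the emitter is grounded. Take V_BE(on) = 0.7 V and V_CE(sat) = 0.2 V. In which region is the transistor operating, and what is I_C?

active; I_C ≈ 0.93 mA

Assume active. Base-emitter loop: I_B = (V_BB − V_BE)/R_B = (3.6 − 0.7)/470 = 0.00617 mA.
I_C = β·I_B = 150×0.00617 = 0.926 mA.
V_CE = V_CC − I_C·R_C = 9.4 − 0.926×6.8 = 3.11 V > V_CE(sat), so the active-region assumption holds.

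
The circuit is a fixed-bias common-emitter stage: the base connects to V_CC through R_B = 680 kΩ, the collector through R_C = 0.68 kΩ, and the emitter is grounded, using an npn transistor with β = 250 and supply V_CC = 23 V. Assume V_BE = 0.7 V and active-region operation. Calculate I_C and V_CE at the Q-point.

Base loop: V_CC = I_B·R_B + V_BE, so I_B = (23 − 0.7)/680 kΩ = 0.0328 mA.
In the active region I_C = β·I_B = 250 × 0.0328 = 8.2 mA.
Collector loop: V_CE = V_CC − I_C·R_C = 23 − 8.2×0.68 = 17.4 V.
Since V_CE = 17.4 V > V_CE(sat) ≈ 0.2 V, the transistor is in the active region as assumed.

I_C ≈ 8.2 mA, V_CE ≈ 17 V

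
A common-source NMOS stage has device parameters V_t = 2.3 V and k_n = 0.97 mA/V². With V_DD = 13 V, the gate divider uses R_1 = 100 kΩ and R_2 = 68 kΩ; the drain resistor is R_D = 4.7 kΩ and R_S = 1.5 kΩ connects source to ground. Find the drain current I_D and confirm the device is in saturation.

I_D ≈ 1 mA

V_G = V_DD·R_2/(R_1+R_2) = 13×68/168 = 5.26 V.
Assume saturation: I_D = (k_n/2)(V_GS − V_t)² with V_GS = V_G − I_D·R_S = 5.26 − 1.5·I_D.
Substituting gives 1.09·I_D² − 5.31·I_D + 4.25 = 0, with roots I_D = 1.01 or 3.85 mA.
The root I_D = 3.85 mA gives V_GS = -0.519 V ≤ V_t, so take I_D = 1.01 mA.
Then V_GS = 3.74 V and V_DS = V_DD − I_D(R_D+R_S) = 13 − 1.01×6.2 = 6.73 V.
Saturation requires V_DS ≥ V_GS − V_t = 1.44 V; 6.73 ≥ 1.44 ✓.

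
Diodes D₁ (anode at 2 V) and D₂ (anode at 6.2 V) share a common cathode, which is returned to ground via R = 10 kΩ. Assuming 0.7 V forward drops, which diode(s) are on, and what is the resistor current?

Assume both conduct. Then node N would need to be at both 2−0.7 = 1.3 V and 6.2−0.7 = 5.5 V, which is impossible.
Assume only D₂ conducts: V_N = 6.2 − 0.7 = 5.5 V, so I_R = 5.5/10 = 0.55 mA.
Check D₁: its anode-to-cathode voltage is 2 − 5.5 = -3.5 V < 0.7 V, so it is off. The assumption is consistent.

Only D₂ conducts; I_R ≈ 0.55 mA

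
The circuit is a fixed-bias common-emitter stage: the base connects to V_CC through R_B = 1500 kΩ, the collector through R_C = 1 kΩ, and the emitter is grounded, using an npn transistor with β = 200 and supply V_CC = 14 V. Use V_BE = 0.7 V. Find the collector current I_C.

Base loop: V_CC = I_B·R_B + V_BE, so I_B = (14 − 0.7)/1500 kΩ = 0.00887 mA.
In the active region I_C = β·I_B = 200 × 0.00887 = 1.77 mA.
Collector loop: V_CE = V_CC − I_C·R_C = 14 − 1.77×1 = 12.2 V.
Since V_CE = 12.2 V > V_CE(sat) ≈ 0.2 V, the transistor is in the active region as assumed.

I_C ≈ 1.8 mA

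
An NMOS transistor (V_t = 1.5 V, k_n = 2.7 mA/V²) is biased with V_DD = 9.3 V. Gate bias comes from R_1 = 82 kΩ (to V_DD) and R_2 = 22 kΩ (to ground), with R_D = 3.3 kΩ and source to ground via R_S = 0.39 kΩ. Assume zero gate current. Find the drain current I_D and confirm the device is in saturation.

I_D ≈ 0.2 mA

V_G = V_DD·R_2/(R_1+R_2) = 9.3×22/104 = 1.97 V.
Assume saturation: I_D = (k_n/2)(V_GS − V_t)² with V_GS = V_G − I_D·R_S = 1.97 − 0.39·I_D.
Substituting gives 0.205·I_D² − 1.49·I_D + 0.295 = 0, with roots I_D = 0.203 or 7.06 mA.
The root I_D = 7.06 mA gives V_GS = -0.787 V ≤ V_t, so take I_D = 0.203 mA.
Then V_GS = 1.89 V and V_DS = V_DD − I_D(R_D+R_S) = 9.3 − 0.203×3.69 = 8.55 V.
Saturation requires V_DS ≥ V_GS − V_t = 0.388 V; 8.55 ≥ 0.388 ✓.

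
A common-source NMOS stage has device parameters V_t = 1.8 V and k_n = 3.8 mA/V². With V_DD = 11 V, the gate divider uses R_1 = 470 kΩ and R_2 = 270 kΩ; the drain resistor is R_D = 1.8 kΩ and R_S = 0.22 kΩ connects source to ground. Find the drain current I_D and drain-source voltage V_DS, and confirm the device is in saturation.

V_G = V_DD·R_2/(R_1+R_2) = 11×270/740 = 4.01 V.
Assume saturation: I_D = (k_n/2)(V_GS − V_t)² with V_GS = V_G − I_D·R_S = 4.01 − 0.22·I_D.
Substituting gives 0.092·I_D² − 2.85·I_D + 9.31 = 0, with roots I_D = 3.71 or 27.3 mA.
The root I_D = 27.3 mA gives V_GS = -1.99 V ≤ V_t, so take I_D = 3.71 mA.
Then V_GS = 3.2 V and V_DS = V_DD − I_D(R_D+R_S) = 11 − 3.71×2.02 = 3.51 V.
Saturation requires V_DS ≥ V_GS − V_t = 1.4 V; 3.51 ≥ 1.4 ✓.

I_D ≈ 3.7 mA, V_DS ≈ 3.5 V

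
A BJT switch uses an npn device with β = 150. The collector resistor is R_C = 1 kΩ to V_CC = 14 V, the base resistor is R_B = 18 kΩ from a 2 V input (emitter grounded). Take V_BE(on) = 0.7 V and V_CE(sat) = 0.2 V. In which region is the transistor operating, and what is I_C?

Assume active. Base-emitter loop: I_B = (V_BB − V_BE)/R_B = (2 − 0.7)/18 = 0.0722 mA.
I_C = β·I_B = 150×0.0722 = 10.8 mA.
V_CE = V_CC − I_C·R_C = 14 − 10.8×1 = 3.17 V > V_CE(sat), so the active-region assumption holds.

active; I_C ≈ 11 mA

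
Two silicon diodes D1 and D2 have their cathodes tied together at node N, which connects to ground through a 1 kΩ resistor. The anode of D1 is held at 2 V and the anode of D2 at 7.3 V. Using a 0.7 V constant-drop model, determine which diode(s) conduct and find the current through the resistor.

Only D2 conducts; I_R ≈ 6.6 mA

Assume both conduct. Then node N would need to be at both 2−0.7 = 1.3 V and 7.3−0.7 = 6.6 V, which is impossible.
Assume only D2 conducts: V_N = 7.3 − 0.7 = 6.6 V, so I_R = 6.6/1 = 6.6 mA.
Check D1: its anode-to-cathode voltage is 2 − 6.6 = -4.6 V < 0.7 V, so it is off. The assumption is consistent.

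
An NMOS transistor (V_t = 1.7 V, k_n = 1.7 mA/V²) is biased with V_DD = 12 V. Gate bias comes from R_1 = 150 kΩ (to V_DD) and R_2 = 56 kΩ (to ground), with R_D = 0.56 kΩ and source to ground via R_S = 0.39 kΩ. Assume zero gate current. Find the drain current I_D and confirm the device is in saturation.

I_D ≈ 1.1 mA

V_G = V_DD·R_2/(R_1+R_2) = 12×56/206 = 3.26 V.
Assume saturation: I_D = (k_n/2)(V_GS − V_t)² with V_GS = V_G − I_D·R_S = 3.26 − 0.39·I_D.
Substituting gives 0.129·I_D² − 2.04·I_D + 2.07 = 0, with roots I_D = 1.1 or 14.7 mA.
The root I_D = 14.7 mA gives V_GS = -2.45 V ≤ V_t, so take I_D = 1.1 mA.
Then V_GS = 2.84 V and V_DS = V_DD − I_D(R_D+R_S) = 12 − 1.1×0.95 = 11 V.
Saturation requires V_DS ≥ V_GS − V_t = 1.14 V; 11 ≥ 1.14 ✓.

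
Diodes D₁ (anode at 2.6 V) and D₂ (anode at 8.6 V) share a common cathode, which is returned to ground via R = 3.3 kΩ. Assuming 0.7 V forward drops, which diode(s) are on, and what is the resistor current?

Assume both conduct. Then node N would need to be at both 2.6−0.7 = 1.9 V and 8.6−0.7 = 7.9 V, which is impossible.
Assume only D₂ conducts: V_N = 8.6 − 0.7 = 7.9 V, so I_R = 7.9/3.3 = 2.39 mA.
Check D₁: its anode-to-cathode voltage is 2.6 − 7.9 = -5.3 V < 0.7 V, so it is off. The assumption is consistent.

Only D₂ conducts; I_R ≈ 2.4 mA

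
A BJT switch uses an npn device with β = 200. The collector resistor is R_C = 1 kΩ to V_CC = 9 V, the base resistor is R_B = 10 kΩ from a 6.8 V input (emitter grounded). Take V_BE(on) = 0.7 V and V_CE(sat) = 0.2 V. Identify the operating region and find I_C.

saturation; I_C ≈ 8.8 mA

Assume active: I_B = (6.8 − 0.7)/10 = 0.61 mA, giving I_C = β·I_B = 122 mA.
But then V_CE = 9 − 122×1 = -113 V < V_CE(sat) = 0.2 V — impossible in the active region.
So the transistor is saturated. With V_CE = 0.2 V, I_C = (V_CC − 0.2)/R_C = 8.8/1 = 8.8 mA.
Check: β·I_B = 122 mA > I_C = 8.8 mA, confirming saturation.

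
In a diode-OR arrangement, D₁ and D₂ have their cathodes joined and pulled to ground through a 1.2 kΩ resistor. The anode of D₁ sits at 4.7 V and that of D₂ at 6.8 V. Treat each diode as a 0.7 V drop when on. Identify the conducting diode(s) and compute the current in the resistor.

Assume both conduct. Then node N would need to be at both 4.7−0.7 = 4 V and 6.8−0.7 = 6.1 V, which is impossible.
Assume only D₂ conducts: V_N = 6.8 − 0.7 = 6.1 V, so I_R = 6.1/1.2 = 5.08 mA.
Check D₁: its anode-to-cathode voltage is 4.7 − 6.1 = -1.4 V < 0.7 V, so it is off. The assumption is consistent.

Only D₂ conducts; I_R ≈ 5.1 mA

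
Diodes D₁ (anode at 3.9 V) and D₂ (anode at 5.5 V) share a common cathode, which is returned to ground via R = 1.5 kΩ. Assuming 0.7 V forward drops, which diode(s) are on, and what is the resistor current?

Assume both conduct. Then node N would need to be at both 3.9−0.7 = 3.2 V and 5.5−0.7 = 4.8 V, which is impossible.
Assume only D₂ conducts: V_N = 5.5 − 0.7 = 4.8 V, so I_R = 4.8/1.5 = 3.2 mA.
Check D₁: its anode-to-cathode voltage is 3.9 − 4.8 = -0.9 V < 0.7 V, so it is off. The assumption is consistent.

Only D₂ conducts; I_R ≈ 3.2 mA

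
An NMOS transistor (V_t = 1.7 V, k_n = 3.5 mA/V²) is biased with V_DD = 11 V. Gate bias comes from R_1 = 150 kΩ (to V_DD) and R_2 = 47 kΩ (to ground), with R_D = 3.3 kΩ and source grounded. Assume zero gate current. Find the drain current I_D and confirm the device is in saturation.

I_D ≈ 1.5 mA

V_G = V_DD·R_2/(R_1+R_2) = 11×47/197 = 2.62 V. With the source grounded, V_GS = V_G = 2.62 V.
Assume saturation: I_D = (k_n/2)(V_GS − V_t)² = (3.5/2)×(2.62 − 1.7)² = 1.75×0.924² = 1.5 mA.
V_DS = V_DD − I_D·R_D = 11 − 1.5×3.3 = 6.07 V.
Saturation requires V_DS ≥ V_GS − V_t = 0.924 V; 6.07 ≥ 0.924 ✓.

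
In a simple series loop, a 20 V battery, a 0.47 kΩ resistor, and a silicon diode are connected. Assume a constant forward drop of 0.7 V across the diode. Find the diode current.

KVL around the loop: 20 = V_D + I·R = 0.7 + I × 0.47 kΩ.
So I = (20 − 0.7) / 0.47 kΩ = 19.3 / 0.47 = 41.1 mA.

I ≈ 41 mA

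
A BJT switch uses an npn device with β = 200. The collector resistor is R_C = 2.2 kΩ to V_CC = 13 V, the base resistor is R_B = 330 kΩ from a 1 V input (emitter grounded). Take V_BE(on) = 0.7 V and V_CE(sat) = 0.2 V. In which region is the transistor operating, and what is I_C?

Assume active. Base-emitter loop: I_B = (V_BB − V_BE)/R_B = (1 − 0.7)/330 = 0.000909 mA.
I_C = β·I_B = 200×0.000909 = 0.182 mA.
V_CE = V_CC − I_C·R_C = 13 − 0.182×2.2 = 12.6 V > V_CE(sat), so the active-region assumption holds.

active; I_C ≈ 0.18 mA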